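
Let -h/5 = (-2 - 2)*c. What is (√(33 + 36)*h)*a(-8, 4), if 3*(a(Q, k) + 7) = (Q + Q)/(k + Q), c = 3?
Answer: -340*√69 ≈ -2824.3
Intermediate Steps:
a(Q, k) = -7 + 2*Q/(3*(Q + k)) (a(Q, k) = -7 + ((Q + Q)/(k + Q))/3 = -7 + ((2*Q)/(Q + k))/3 = -7 + (2*Q/(Q + k))/3 = -7 + 2*Q/(3*(Q + k)))
h = 60 (h = -5*(-2 - 2)*3 = -(-20)*3 = -5*(-12) = 60)
(√(33 + 36)*h)*a(-8, 4) = (√(33 + 36)*60)*((-7*4 - 19/3*(-8))/(-8 + 4)) = (√69*60)*((-28 + 152/3)/(-4)) = (60*√69)*(-¼*68/3) = (60*√69)*(-17/3) = -340*√69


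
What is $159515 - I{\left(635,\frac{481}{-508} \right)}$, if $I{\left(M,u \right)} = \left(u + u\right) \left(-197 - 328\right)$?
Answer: $\frac{40264285}{254} \approx 1.5852 \cdot 10^{5}$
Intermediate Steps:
$I{\left(M,u \right)} = - 1050 u$ ($I{\left(M,u \right)} = 2 u \left(-525\right) = - 1050 u$)
$159515 - I{\left(635,\frac{481}{-508} \right)} = 159515 - - 1050 \frac{481}{-508} = 159515 - - 1050 \cdot 481 \left(- \frac{1}{508}\right) = 159515 - \left(-1050\right) \left(- \frac{481}{508}\right) = 159515 - \frac{252525}{254} = \frac{40264285}{254}$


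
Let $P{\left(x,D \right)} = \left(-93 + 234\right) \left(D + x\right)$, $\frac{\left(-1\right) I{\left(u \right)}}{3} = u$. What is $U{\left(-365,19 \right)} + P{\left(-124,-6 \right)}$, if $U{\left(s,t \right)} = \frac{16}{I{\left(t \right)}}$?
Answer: $- \frac{1044826}{57} \approx -18330.0$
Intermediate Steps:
$I{\left(u \right)} = - 3 u$
$P{\left(x,D \right)} = 141 D + 141 x$ ($P{\left(x,D \right)} = 141 \left(D + x\right) = 141 D + 141 x$)
$U{\left(s,t \right)} = - \frac{16}{3 t}$ ($U{\left(s,t \right)} = \frac{16}{\left(-3\right) t} = 16 \left(- \frac{1}{3 t}\right) = - \frac{16}{3 t}$)
$U{\left(-365,19 \right)} + P{\left(-124,-6 \right)} = - \frac{16}{3 \cdot 19} + \left(141 \left(-6\right) + 141 \left(-124\right)\right) = \left(- \frac{16}{3}\right) \frac{1}{19} - 18330 = - \frac{16}{57} - 18330 = - \frac{1044826}{57}$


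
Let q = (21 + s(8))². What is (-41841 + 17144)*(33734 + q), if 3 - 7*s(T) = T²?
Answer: -41005960314/49 ≈ -8.3686e+8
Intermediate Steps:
s(T) = 3/7 - T²/7
q = 7396/49 (q = (21 + (3/7 - ⅐*8²))² = (21 + (3/7 - ⅐*64))² = (21 + (3/7 - 64/7))² = (21 - 61/7)² = (86/7)² = 7396/49 ≈ 150.94)
(-41841 + 17144)*(33734 + q) = (-41841 + 17144)*(33734 + 7396/49) = -24697*1660362/49 = -41005960314/49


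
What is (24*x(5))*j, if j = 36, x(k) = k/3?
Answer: 1440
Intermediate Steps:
x(k) = k/3 (x(k) = k*(1/3) = k/3)
(24*x(5))*j = (24*((1/3)*5))*36 = (24*(5/3))*36 = 40*36 = 1440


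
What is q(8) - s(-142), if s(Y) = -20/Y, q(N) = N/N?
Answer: 61/71 ≈ 0.85915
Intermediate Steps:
q(N) = 1
q(8) - s(-142) = 1 - (-20)/(-142) = 1 - (-20)*(-1)/142 = 1 - 1*10/71 = 1 - 10/71 = 61/71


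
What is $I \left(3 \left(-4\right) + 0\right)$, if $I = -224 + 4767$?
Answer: $-54516$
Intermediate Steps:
$I = 4543$
$I \left(3 \left(-4\right) + 0\right) = 4543 \left(3 \left(-4\right) + 0\right) = 4543 \left(-12 + 0\right) = 4543 \left(-12\right) = -54516$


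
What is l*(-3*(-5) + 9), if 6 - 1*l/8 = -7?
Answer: 2496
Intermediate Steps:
l = 104 (l = 48 - 8*(-7) = 48 + 56 = 104)
l*(-3*(-5) + 9) = 104*(-3*(-5) + 9) = 104*(15 + 9) = 104*24 = 2496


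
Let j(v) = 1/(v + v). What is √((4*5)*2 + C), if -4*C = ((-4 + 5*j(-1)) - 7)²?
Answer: I*√89/4 ≈ 2.3585*I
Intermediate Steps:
j(v) = 1/(2*v)
C = -729/16 (C = -((-4 + 5*((½)/(-1))) - 7)²/4 = -((-4 + 5*((½)*(-1))) - 7)²/4 = -((-4 + 5*(-½)) - 7)²/4 = -((-4 - 5/2) - 7)²/4 = -(-13/2 - 7)²/4 = -(-27/2)²/4 = -¼*729/4 = -729/16 ≈ -45.563)
√((4*5)*2 + C) = √((4*5)*2 - 729/16) = √(20*2 - 729/16) = √(40 - 729/16) = √(-89/16) = I*√89/4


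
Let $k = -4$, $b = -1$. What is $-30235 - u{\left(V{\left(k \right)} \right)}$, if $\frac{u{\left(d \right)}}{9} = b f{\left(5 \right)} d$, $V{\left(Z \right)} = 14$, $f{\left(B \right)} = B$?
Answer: $-29605$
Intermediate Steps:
$u{\left(d \right)} = - 45 d$ ($u{\left(d \right)} = 9 \left(-1\right) 5 d = 9 \left(- 5 d\right) = - 45 d$)
$-30235 - u{\left(V{\left(k \right)} \right)} = -30235 - \left(-45\right) 14 = -30235 - -630 = -30235 + 630 = -29605$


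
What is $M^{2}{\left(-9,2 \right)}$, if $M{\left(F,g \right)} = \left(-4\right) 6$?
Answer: $576$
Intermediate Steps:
$M{\left(F,g \right)} = -24$
$M^{2}{\left(-9,2 \right)} = \left(-24\right)^{2} = 576$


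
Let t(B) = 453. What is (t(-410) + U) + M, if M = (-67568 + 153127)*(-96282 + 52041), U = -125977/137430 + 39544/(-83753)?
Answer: -43568489345421827741/11510174790 ≈ -3.7852e+9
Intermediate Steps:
U = -15985483601/11510174790 (U = -125977*1/137430 + 39544*(-1/83753) = -125977/137430 - 39544/83753 = -15985483601/11510174790 ≈ -1.3888)
M = -3785215719 (M = 85559*(-44241) = -3785215719)
(t(-410) + U) + M = (453 - 15985483601/11510174790) - 3785215719 = 5198123696269/11510174790 - 3785215719 = -43568489345421827741/11510174790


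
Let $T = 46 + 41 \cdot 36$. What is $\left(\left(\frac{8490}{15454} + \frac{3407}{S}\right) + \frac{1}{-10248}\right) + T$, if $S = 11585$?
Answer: $\frac{199573678238471}{131053319880} \approx 1522.8$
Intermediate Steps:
$T = 1522$ ($T = 46 + 1476 = 1522$)
$\left(\left(\frac{8490}{15454} + \frac{3407}{S}\right) + \frac{1}{-10248}\right) + T = \left(\left(\frac{8490}{15454} + \frac{3407}{11585}\right) + \frac{1}{-10248}\right) + 1522 = \left(\left(8490 \cdot \frac{1}{15454} + 3407 \cdot \frac{1}{11585}\right) - \frac{1}{10248}\right) + 1522 = \left(\left(\frac{4245}{7727} + \frac{3407}{11585}\right) - \frac{1}{10248}\right) + 1522 = \left(\frac{75504214}{89517295} - \frac{1}{10248}\right) + 1522 = \frac{110525381111}{131053319880} + 1522 = \frac{199573678238471}{131053319880}$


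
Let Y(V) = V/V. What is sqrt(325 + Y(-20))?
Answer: sqrt(326) ≈ 18.055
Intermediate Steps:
Y(V) = 1
sqrt(325 + Y(-20)) = sqrt(325 + 1) = sqrt(326)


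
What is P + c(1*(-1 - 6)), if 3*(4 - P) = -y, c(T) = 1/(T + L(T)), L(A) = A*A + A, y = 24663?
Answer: 287876/35 ≈ 8225.0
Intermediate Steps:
L(A) = A + A² (L(A) = A² + A = A + A²)
c(T) = 1/(T + T*(1 + T))
P = 8225 (P = 4 - (-1)*24663/3 = 4 - ⅓*(-24663) = 4 + 8221 = 8225)
P + c(1*(-1 - 6)) = 8225 + 1/(((1*(-1 - 6)))*(2 + 1*(-1 - 6))) = 8225 + 1/(((1*(-7)))*(2 + 1*(-7))) = 8225 + 1/((-7)*(2 - 7)) = 8225 - ⅐/(-5) = 8225 - ⅐*(-⅕) = 8225 + 1/35 = 287876/35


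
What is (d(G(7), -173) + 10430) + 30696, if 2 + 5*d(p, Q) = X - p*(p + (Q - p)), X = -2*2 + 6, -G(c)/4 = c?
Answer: 200786/5 ≈ 40157.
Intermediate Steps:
G(c) = -4*c
X = 2 (X = -4 + 6 = 2)
d(p, Q) = -Q*p/5 (d(p, Q) = -⅖ + (2 - p*(p + (Q - p)))/5 = -⅖ + (2 - p*Q)/5 = -⅖ + (2 - Q*p)/5 = -⅖ + (⅖ - Q*p/5) = -Q*p/5)
(d(G(7), -173) + 10430) + 30696 = (-⅕*(-173)*(-4*7) + 10430) + 30696 = (-⅕*(-173)*(-28) + 10430) + 30696 = (-4844/5 + 10430) + 30696 = 47306/5 + 30696 = 200786/5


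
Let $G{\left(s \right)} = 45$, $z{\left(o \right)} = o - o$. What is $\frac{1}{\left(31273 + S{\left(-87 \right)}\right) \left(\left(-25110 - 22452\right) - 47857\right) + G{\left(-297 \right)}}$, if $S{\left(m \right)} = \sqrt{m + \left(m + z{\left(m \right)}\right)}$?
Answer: $\frac{i}{- 2984038342 i + 95419 \sqrt{174}} \approx -3.3512 \cdot 10^{-10} + 1.4135 \cdot 10^{-13} i$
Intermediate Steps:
$z{\left(o \right)} = 0$
$S{\left(m \right)} = \sqrt{2} \sqrt{m}$ ($S{\left(m \right)} = \sqrt{m + \left(m + 0\right)} = \sqrt{m + m} = \sqrt{2 m} = \sqrt{2} \sqrt{m}$)
$\frac{1}{\left(31273 + S{\left(-87 \right)}\right) \left(\left(-25110 - 22452\right) - 47857\right) + G{\left(-297 \right)}} = \frac{1}{\left(31273 + \sqrt{2} \sqrt{-87}\right) \left(\left(-25110 - 22452\right) - 47857\right) + 45} = \frac{1}{\left(31273 + \sqrt{2} i \sqrt{87}\right) \left(\left(-25110 - 22452\right) - 47857\right) + 45} = \frac{1}{\left(31273 + i \sqrt{174}\right) \left(-47562 - 47857\right) + 45} = \frac{1}{\left(31273 + i \sqrt{174}\right) \left(-95419\right) + 45} = \frac{1}{\left(-2984038387 - 95419 i \sqrt{174}\right) + 45} = \frac{1}{-2984038342 - 95419 i \sqrt{174}}$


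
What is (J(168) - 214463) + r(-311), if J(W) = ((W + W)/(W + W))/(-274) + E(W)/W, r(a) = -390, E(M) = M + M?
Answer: -58869175/274 ≈ -2.1485e+5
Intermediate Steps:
E(M) = 2*M
J(W) = 547/274 (J(W) = ((W + W)/(W + W))/(-274) + (2*W)/W = ((2*W)/((2*W)))*(-1/274) + 2 = ((2*W)*(1/(2*W)))*(-1/274) + 2 = 1*(-1/274) + 2 = -1/274 + 2 = 547/274)
(J(168) - 214463) + r(-311) = (547/274 - 214463) - 390 = -58762315/274 - 390 = -58869175/274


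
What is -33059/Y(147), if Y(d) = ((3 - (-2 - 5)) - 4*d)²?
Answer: -33059/334084 ≈ -0.098954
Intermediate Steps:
Y(d) = (10 - 4*d)² (Y(d) = ((3 - 1*(-7)) - 4*d)² = ((3 + 7) - 4*d)² = (10 - 4*d)²)
-33059/Y(147) = -33059*1/(4*(-5 + 2*147)²) = -33059*1/(4*(-5 + 294)²) = -33059/(4*289²) = -33059/(4*83521) = -33059/334084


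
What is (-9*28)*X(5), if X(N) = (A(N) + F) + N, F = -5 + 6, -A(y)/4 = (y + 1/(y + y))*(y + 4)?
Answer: 223776/5 ≈ 44755.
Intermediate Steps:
A(y) = -4*(4 + y)*(y + 1/(2*y)) (A(y) = -4*(y + 1/(y + y))*(y + 4) = -4*(y + 1/(2*y))*(4 + y) = -4*(4 + y)*(y + 1/(2*y)))
F = 1
X(N) = -1 - 15*N - 8/N - 4*N² (X(N) = ((-2 - 16*N - 8/N - 4*N²) + 1) + N = (-1 - 16*N - 8/N - 4*N²) + N = -1 - 15*N - 8/N - 4*N²)
(-9*28)*X(5) = (-9*28)*(-1 - 15*5 - 8/5 - 4*5²) = -252*(-1 - 75 - 8*⅕ - 4*25) = -252*(-1 - 75 - 8/5 - 100) = -252*(-888/5) = 223776/5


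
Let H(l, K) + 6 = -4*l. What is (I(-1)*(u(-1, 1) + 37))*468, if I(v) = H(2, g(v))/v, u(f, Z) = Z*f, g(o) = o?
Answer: 235872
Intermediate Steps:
H(l, K) = -6 - 4*l
I(v) = -14/v (I(v) = (-6 - 4*2)/v = (-6 - 8)/v = -14/v)
(I(-1)*(u(-1, 1) + 37))*468 = ((-14/(-1))*(1*(-1) + 37))*468 = ((-14*(-1))*(-1 + 37))*468 = (14*36)*468 = 504*468 = 235872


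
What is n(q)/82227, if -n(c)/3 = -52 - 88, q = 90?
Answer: 140/27409 ≈ 0.0051078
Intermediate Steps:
n(c) = 420 (n(c) = -3*(-52 - 88) = -3*(-140) = 420)
n(q)/82227 = 420/82227 = 420*(1/82227) = 140/27409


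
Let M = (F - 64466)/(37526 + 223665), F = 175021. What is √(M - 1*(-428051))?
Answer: 4*√1825124012718846/261191 ≈ 654.26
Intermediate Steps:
M = 110555/261191 (M = (175021 - 64466)/(37526 + 223665) = 110555/261191 ≈ 0.42327)
√(M - 1*(-428051)) = √(110555/261191 - 1*(-428051)) = √(110555/261191 + 428051) = √(111803179296/261191) = 4*√1825124012718846/261191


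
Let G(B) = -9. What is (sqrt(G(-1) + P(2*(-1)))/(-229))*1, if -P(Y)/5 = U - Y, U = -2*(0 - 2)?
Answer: -I*sqrt(39)/229 ≈ -0.027271*I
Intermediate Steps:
U = 4 (U = -2*(-2) = 4)
P(Y) = -20 + 5*Y (P(Y) = -5*(4 - Y) = -20 + 5*Y)
(sqrt(G(-1) + P(2*(-1)))/(-229))*1 = (sqrt(-9 + (-20 + 5*(2*(-1))))/(-229))*1 = (sqrt(-9 + (-20 + 5*(-2)))*(-1/229))*1 = (sqrt(-9 + (-20 - 10))*(-1/229))*1 = (sqrt(-9 - 30)*(-1/229))*1 = (sqrt(-39)*(-1/229))*1 = ((I*sqrt(39))*(-1/229))*1 = -I*sqrt(39)/229*1 = -I*sqrt(39)/229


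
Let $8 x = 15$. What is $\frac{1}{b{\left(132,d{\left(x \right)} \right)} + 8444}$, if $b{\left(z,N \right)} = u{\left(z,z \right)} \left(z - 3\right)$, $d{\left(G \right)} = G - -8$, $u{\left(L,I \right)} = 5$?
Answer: $\frac{1}{9089} \approx 0.00011002$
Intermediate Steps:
$x = \frac{15}{8}$ ($x = \frac{1}{8} \cdot 15 = \frac{15}{8} \approx 1.875$)
$d{\left(G \right)} = 8 + G$ ($d{\left(G \right)} = G + 8 = 8 + G$)
$b{\left(z,N \right)} = -15 + 5 z$ ($b{\left(z,N \right)} = 5 \left(z - 3\right) = 5 \left(-3 + z\right) = -15 + 5 z$)
$\frac{1}{b{\left(132,d{\left(x \right)} \right)} + 8444} = \frac{1}{\left(-15 + 5 \cdot 132\right) + 8444} = \frac{1}{\left(-15 + 660\right) + 8444} = \frac{1}{645 + 8444} = \frac{1}{9089}$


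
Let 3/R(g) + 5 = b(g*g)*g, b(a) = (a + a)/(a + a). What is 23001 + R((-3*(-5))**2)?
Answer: 5060223/220 ≈ 23001.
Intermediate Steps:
b(a) = 1 (b(a) = (2*a)/((2*a)) = (2*a)*(1/(2*a)) = 1)
R(g) = 3/(-5 + g) (R(g) = 3/(-5 + 1*g) = 3/(-5 + g))
23001 + R((-3*(-5))**2) = 23001 + 3/(-5 + (-3*(-5))**2) = 23001 + 3/(-5 + 15**2) = 23001 + 3/(-5 + 225) = 23001 + 3/220 = 5060223/220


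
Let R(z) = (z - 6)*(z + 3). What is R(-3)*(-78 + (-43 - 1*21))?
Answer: 0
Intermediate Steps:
R(z) = (-6 + z)*(3 + z)
R(-3)*(-78 + (-43 - 1*21)) = (-18 + (-3)² - 3*(-3))*(-78 + (-43 - 1*21)) = (-18 + 9 + 9)*(-78 + (-43 - 21)) = 0*(-78 - 64) = 0*(-142) = 0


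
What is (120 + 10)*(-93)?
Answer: -12090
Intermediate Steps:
(120 + 10)*(-93) = 130*(-93) = -12090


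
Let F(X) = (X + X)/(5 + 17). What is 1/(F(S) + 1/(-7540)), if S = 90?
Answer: 82940/678589 ≈ 0.12222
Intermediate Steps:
F(X) = X/11 (F(X) = (2*X)/22 = (2*X)*(1/22) = X/11)
1/(F(S) + 1/(-7540)) = 1/((1/11)*90 + 1/(-7540)) = 1/(90/11 - 1/7540) = 1/(678589/82940) = 82940/678589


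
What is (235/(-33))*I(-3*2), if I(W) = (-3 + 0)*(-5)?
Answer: -1175/11 ≈ -106.82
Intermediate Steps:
I(W) = 15 (I(W) = -3*(-5) = 15)
(235/(-33))*I(-3*2) = (235/(-33))*15 = (235*(-1/33))*15 = -235/33*15 = -1175/11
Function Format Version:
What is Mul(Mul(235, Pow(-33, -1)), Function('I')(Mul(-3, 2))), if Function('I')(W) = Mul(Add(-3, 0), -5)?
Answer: Rational(-1175, 11) ≈ -106.82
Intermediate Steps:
Function('I')(W) = 15 (Function('I')(W) = Mul(-3, -5) = 15)
Mul(Mul(235, Pow(-33, -1)), Function('I')(Mul(-3, 2))) = Mul(Mul(235, Pow(-33, -1)), 15) = Mul(Mul(235, Rational(-1, 33)), 15) = Mul(Rational(-235, 33), 15) = Rational(-1175, 11)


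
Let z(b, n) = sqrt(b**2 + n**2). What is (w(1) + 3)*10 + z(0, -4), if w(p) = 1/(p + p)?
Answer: 39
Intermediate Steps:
w(p) = 1/(2*p)
(w(1) + 3)*10 + z(0, -4) = ((1/2)/1 + 3)*10 + sqrt(0**2 + (-4)**2) = ((1/2)*1 + 3)*10 + sqrt(0 + 16) = (1/2 + 3)*10 + sqrt(16) = (7/2)*10 + 4 = 35 + 4 = 39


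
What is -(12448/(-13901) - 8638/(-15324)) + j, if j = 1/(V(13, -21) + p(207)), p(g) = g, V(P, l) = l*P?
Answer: 61828025/195267347 ≈ 0.31663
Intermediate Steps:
V(P, l) = P*l
j = -1/66 (j = 1/(13*(-21) + 207) = 1/(-273 + 207) = 1/(-66) = -1/66 ≈ -0.015152)
-(12448/(-13901) - 8638/(-15324)) + j = -(12448/(-13901) - 8638/(-15324)) - 1/66 = -(12448*(-1/13901) - 8638*(-1/15324)) - 1/66 = -(-12448/13901 + 4319/7662) - 1/66 = -1*(-35338157/106509462) - 1/66 = 35338157/106509462 - 1/66 = 61828025/195267347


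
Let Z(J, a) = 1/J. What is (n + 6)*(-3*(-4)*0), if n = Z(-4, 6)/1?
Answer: 0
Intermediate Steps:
n = -1/4 (n = 1/(-4*1) = -1/4*1 = -1/4 ≈ -0.25000)
(n + 6)*(-3*(-4)*0) = (-1/4 + 6)*(-3*(-4)*0) = 23*(12*0)/4 = (23/4)*0 = 0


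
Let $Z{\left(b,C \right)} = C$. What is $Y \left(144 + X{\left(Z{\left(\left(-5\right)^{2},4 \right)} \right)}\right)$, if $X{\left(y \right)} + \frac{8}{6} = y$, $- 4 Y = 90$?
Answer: $-3300$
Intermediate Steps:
$Y = - \frac{45}{2}$ ($Y = \left(- \frac{1}{4}\right) 90 = - \frac{45}{2} \approx -22.5$)
$X{\left(y \right)} = - \frac{4}{3} + y$
$Y \left(144 + X{\left(Z{\left(\left(-5\right)^{2},4 \right)} \right)}\right) = - \frac{45 \left(144 + \left(- \frac{4}{3} + 4\right)\right)}{2} = - \frac{45 \left(144 + \frac{8}{3}\right)}{2} = \left(- \frac{45}{2}\right) \frac{440}{3} = -3300$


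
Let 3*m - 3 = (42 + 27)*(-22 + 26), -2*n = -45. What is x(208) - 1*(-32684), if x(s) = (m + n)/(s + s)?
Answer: 27193319/832 ≈ 32684.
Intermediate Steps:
n = 45/2 (n = -1/2*(-45) = 45/2 ≈ 22.500)
m = 93 (m = 1 + ((42 + 27)*(-22 + 26))/3 = 1 + (69*4)/3 = 1 + (1/3)*276 = 1 + 92 = 93)
x(s) = 231/(4*s) (x(s) = (93 + 45/2)/(s + s) = 231/(2*((2*s))) = 231*(1/(2*s))/2 = 231/(4*s))
x(208) - 1*(-32684) = (231/4)/208 - 1*(-32684) = (231/4)*(1/208) + 32684 = 231/832 + 32684 = 27193319/832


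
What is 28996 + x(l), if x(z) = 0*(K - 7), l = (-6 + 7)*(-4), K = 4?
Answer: 28996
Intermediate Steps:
l = -4 (l = 1*(-4) = -4)
x(z) = 0 (x(z) = 0*(4 - 7) = 0*(-3) = 0)
28996 + x(l) = 28996 + 0 = 28996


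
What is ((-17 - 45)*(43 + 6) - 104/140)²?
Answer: 11311598736/1225 ≈ 9.2340e+6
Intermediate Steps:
((-17 - 45)*(43 + 6) - 104/140)² = (-62*49 - 104*1/140)² = (-3038 - 26/35)² = (-106356/35)² = 11311598736/1225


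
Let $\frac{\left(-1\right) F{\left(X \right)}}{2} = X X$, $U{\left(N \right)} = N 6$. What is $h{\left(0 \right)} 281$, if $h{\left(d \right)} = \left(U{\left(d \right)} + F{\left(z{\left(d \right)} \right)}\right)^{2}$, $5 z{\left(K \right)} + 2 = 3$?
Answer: $\frac{1124}{625} \approx 1.7984$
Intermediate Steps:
$z{\left(K \right)} = \frac{1}{5}$ ($z{\left(K \right)} = - \frac{2}{5} + \frac{1}{5} \cdot 3 = - \frac{2}{5} + \frac{3}{5} = \frac{1}{5}$)
$U{\left(N \right)} = 6 N$
$F{\left(X \right)} = - 2 X^{2}$ ($F{\left(X \right)} = - 2 X X = - 2 X^{2}$)
$h{\left(d \right)} = \left(- \frac{2}{25} + 6 d\right)^{2}$ ($h{\left(d \right)} = \left(6 d - \frac{2}{25}\right)^{2} = \left(- \frac{2}{25} + 6 d\right)^{2}$)
$h{\left(0 \right)} 281 = \frac{4 \left(-1 + 75 \cdot 0\right)^{2}}{625} \cdot 281 = \frac{4 \left(-1 + 0\right)^{2}}{625} \cdot 281 = \frac{4 \left(-1\right)^{2}}{625} \cdot 281 = \frac{4}{625} \cdot 1 \cdot 281 = \frac{4}{625} \cdot 281 = \frac{1124}{625}$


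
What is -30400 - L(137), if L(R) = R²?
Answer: -49169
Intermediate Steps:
-30400 - L(137) = -30400 - 1*137² = -30400 - 1*18769 = -30400 - 18769 = -49169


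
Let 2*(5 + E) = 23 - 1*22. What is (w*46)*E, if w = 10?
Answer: -2070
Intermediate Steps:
E = -9/2 (E = -5 + (23 - 1*22)/2 = -5 + (23 - 22)/2 = -5 + (1/2)*1 = -5 + 1/2 = -9/2 ≈ -4.5000)
(w*46)*E = (10*46)*(-9/2) = 460*(-9/2) = -2070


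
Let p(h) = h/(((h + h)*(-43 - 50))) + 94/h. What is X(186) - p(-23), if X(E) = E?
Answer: 813215/4278 ≈ 190.09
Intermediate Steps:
p(h) = -1/186 + 94/h (p(h) = h/(((2*h)*(-93))) + 94/h = h/((-186*h)) + 94/h = h*(-1/(186*h)) + 94/h = -1/186 + 94/h)
X(186) - p(-23) = 186 - (17484 - 1*(-23))/(186*(-23)) = 186 - (-1)*(17484 + 23)/(186*23) = 186 - (-1)*17507/(186*23) = 186 - 1*(-17507/4278) = 186 + 17507/4278 = 813215/4278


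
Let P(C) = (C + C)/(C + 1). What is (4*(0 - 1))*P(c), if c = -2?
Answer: -16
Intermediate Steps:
P(C) = 2*C/(1 + C) (P(C) = (2*C)/(1 + C) = 2*C/(1 + C))
(4*(0 - 1))*P(c) = (4*(0 - 1))*(2*(-2)/(1 - 2)) = (4*(-1))*(2*(-2)/(-1)) = -8*(-2)*(-1) = -4*4 = -16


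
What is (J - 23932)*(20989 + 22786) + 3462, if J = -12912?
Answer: -1612842638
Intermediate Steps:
(J - 23932)*(20989 + 22786) + 3462 = (-12912 - 23932)*(20989 + 22786) + 3462 = -36844*43775 + 3462 = -1612846100 + 3462 = -1612842638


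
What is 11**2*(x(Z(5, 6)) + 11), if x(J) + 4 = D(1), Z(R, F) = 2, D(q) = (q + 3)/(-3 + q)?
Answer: 605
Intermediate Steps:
D(q) = (3 + q)/(-3 + q)
x(J) = -6 (x(J) = -4 + (3 + 1)/(-3 + 1) = -4 + 4/(-2) = -4 - 1/2*4 = -4 - 2 = -6)
11**2*(x(Z(5, 6)) + 11) = 11**2*(-6 + 11) = 121*5 = 605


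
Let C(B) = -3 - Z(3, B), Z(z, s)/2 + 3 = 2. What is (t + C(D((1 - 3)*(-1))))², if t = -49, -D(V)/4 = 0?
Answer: 2500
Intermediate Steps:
D(V) = 0 (D(V) = -4*0 = 0)
Z(z, s) = -2 (Z(z, s) = -6 + 2*2 = -6 + 4 = -2)
C(B) = -1 (C(B) = -3 - 1*(-2) = -3 + 2 = -1)
(t + C(D((1 - 3)*(-1))))² = (-49 - 1)² = (-50)² = 2500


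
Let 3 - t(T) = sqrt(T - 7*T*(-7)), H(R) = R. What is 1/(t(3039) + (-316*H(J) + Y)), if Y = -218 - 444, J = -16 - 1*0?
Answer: 4397/19181659 + 5*sqrt(6078)/19181659 ≈ 0.00024955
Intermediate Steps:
J = -16 (J = -16 + 0 = -16)
Y = -662
t(T) = 3 - 5*sqrt(2)*sqrt(T) (t(T) = 3 - sqrt(T - 7*T*(-7)) = 3 - sqrt(T + 49*T) = 3 - sqrt(50*T) = 3 - 5*sqrt(2)*sqrt(T))
1/(t(3039) + (-316*H(J) + Y)) = 1/((3 - 5*sqrt(2)*sqrt(3039)) + (-316*(-16) - 662)) = 1/((3 - 5*sqrt(6078)) + (5056 - 662)) = 1/((3 - 5*sqrt(6078)) + 4394) = 1/(4397 - 5*sqrt(6078))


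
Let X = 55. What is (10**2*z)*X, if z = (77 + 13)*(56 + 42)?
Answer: 48510000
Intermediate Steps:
z = 8820 (z = 90*98 = 8820)
(10**2*z)*X = (10**2*8820)*55 = (100*8820)*55 = 882000*55 = 48510000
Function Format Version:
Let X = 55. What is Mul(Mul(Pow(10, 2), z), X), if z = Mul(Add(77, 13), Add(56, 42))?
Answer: 48510000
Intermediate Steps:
z = 8820 (z = Mul(90, 98) = 8820)
Mul(Mul(Pow(10, 2), z), X) = Mul(Mul(Pow(10, 2), 8820), 55) = Mul(Mul(100, 8820), 55) = Mul(882000, 55) = 48510000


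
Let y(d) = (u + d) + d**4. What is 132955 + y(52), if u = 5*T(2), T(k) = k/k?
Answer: 7444628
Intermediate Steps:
T(k) = 1
u = 5 (u = 5*1 = 5)
y(d) = 5 + d + d**4 (y(d) = (5 + d) + d**4 = 5 + d + d**4)
132955 + y(52) = 132955 + (5 + 52 + 52**4) = 132955 + (5 + 52 + 7311616) = 132955 + 7311673 = 7444628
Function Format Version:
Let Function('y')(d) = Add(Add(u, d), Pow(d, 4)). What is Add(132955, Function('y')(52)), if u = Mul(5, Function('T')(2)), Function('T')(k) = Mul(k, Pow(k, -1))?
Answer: 7444628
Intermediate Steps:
Function('T')(k) = 1
u = 5 (u = Mul(5, 1) = 5)
Function('y')(d) = Add(5, d, Pow(d, 4)) (Function('y')(d) = Add(Add(5, d), Pow(d, 4)) = Add(5, d, Pow(d, 4)))
Add(132955, Function('y')(52)) = Add(132955, Add(5, 52, Pow(52, 4))) = Add(132955, Add(5, 52, 7311616)) = Add(132955, 7311673) = 7444628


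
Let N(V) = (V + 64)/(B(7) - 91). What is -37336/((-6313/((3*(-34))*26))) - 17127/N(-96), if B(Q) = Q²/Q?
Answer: -3062698347/50504 ≈ -60643.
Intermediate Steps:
B(Q) = Q
N(V) = -16/21 - V/84 (N(V) = (V + 64)/(7 - 91) = (64 + V)/(-84) = (64 + V)*(-1/84) = -16/21 - V/84)
-37336/((-6313/((3*(-34))*26))) - 17127/N(-96) = -37336/((-6313/((3*(-34))*26))) - 17127/(-16/21 - 1/84*(-96)) = -37336/((-6313/((-102*26)))) - 17127/(-16/21 + 8/7) = -37336/((-6313/(-2652))) - 17127/8/21 = -37336/((-6313*(-1/2652))) - 17127*21/8 = -37336/6313/2652 - 359667/8 = -37336*2652/6313 - 359667/8 = -99015072/6313 - 359667/8 = -3062698347/50504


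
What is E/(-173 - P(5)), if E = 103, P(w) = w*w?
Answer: -103/198 ≈ -0.52020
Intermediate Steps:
P(w) = w²
E/(-173 - P(5)) = 103/(-173 - 1*5²) = 103/(-173 - 1*25) = 103/(-173 - 25) = 103/(-198) = -1/198*103 = -103/198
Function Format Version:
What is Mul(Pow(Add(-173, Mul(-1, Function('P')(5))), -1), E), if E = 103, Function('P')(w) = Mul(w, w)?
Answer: Rational(-103, 198) ≈ -0.52020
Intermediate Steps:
Function('P')(w) = Pow(w, 2)
Mul(Pow(Add(-173, Mul(-1, Function('P')(5))), -1), E) = Mul(Pow(Add(-173, Mul(-1, Pow(5, 2))), -1), 103) = Mul(Pow(Add(-173, Mul(-1, 25)), -1), 103) = Mul(Pow(Add(-173, -25), -1), 103) = Mul(Pow(-198, -1), 103) = Mul(Rational(-1, 198), 103) = Rational(-103, 198)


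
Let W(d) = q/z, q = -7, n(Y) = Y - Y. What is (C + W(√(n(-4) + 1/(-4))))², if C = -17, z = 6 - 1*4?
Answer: 1681/4 ≈ 420.25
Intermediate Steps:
n(Y) = 0
z = 2 (z = 6 - 4 = 2)
W(d) = -7/2
(C + W(√(n(-4) + 1/(-4))))² = (-17 - 7/2)² = (-41/2)² = 1681/4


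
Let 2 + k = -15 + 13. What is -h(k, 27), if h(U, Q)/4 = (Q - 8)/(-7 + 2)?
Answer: 76/5 ≈ 15.200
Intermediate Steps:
k = -4 (k = -2 + (-15 + 13) = -2 - 2 = -4)
h(U, Q) = 32/5 - 4*Q/5 (h(U, Q) = 4*((Q - 8)/(-7 + 2)) = 4*((-8 + Q)/(-5)) = 4*((-8 + Q)*(-⅕)) = 4*(8/5 - Q/5) = 32/5 - 4*Q/5)
-h(k, 27) = -(32/5 - ⅘*27) = -(32/5 - 108/5) = -1*(-76/5) = 76/5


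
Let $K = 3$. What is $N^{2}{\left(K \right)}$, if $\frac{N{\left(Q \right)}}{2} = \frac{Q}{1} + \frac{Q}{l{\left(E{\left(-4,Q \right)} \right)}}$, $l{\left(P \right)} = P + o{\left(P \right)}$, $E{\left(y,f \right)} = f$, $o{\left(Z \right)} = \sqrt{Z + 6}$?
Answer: $49$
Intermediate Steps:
$o{\left(Z \right)} = \sqrt{6 + Z}$
$l{\left(P \right)} = P + \sqrt{6 + P}$
$N{\left(Q \right)} = 2 Q + \frac{2 Q}{Q + \sqrt{6 + Q}}$ ($N{\left(Q \right)} = 2 \left(\frac{Q}{1} + \frac{Q}{Q + \sqrt{6 + Q}}\right) = 2 \left(Q 1 + \frac{Q}{Q + \sqrt{6 + Q}}\right) = 2 \left(Q + \frac{Q}{Q + \sqrt{6 + Q}}\right) = 2 Q + \frac{2 Q}{Q + \sqrt{6 + Q}}$)
$N^{2}{\left(K \right)} = \left(2 \cdot 3 \frac{1}{3 + \sqrt{6 + 3}} \left(1 + 3 + \sqrt{6 + 3}\right)\right)^{2} = \left(2 \cdot 3 \frac{1}{3 + \sqrt{9}} \left(1 + 3 + \sqrt{9}\right)\right)^{2} = \left(2 \cdot 3 \frac{1}{3 + 3} \left(1 + 3 + 3\right)\right)^{2} = \left(2 \cdot 3 \cdot \frac{1}{6} \cdot 7\right)^{2} = 7^{2} = 49$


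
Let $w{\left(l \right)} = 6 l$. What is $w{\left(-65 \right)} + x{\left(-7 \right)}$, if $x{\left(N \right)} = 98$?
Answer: $-292$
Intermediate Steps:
$w{\left(-65 \right)} + x{\left(-7 \right)} = 6 \left(-65\right) + 98 = -390 + 98 = -292$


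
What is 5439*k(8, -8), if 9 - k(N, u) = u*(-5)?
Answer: -168609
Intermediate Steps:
k(N, u) = 9 + 5*u (k(N, u) = 9 - u*(-5) = 9 - (-5)*u = 9 + 5*u)
5439*k(8, -8) = 5439*(9 + 5*(-8)) = 5439*(9 - 40) = 5439*(-31) = -168609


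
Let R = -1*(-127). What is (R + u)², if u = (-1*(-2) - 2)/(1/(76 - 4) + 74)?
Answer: 16129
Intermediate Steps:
R = 127
u = 0 (u = (2 - 2)/(1/72 + 74) = 0/(1/72 + 74) = 0/(5329/72) = 0*(72/5329) = 0)
(R + u)² = (127 + 0)² = 127² = 16129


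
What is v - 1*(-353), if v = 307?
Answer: 660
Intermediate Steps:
v - 1*(-353) = 307 - 1*(-353) = 307 + 353 = 660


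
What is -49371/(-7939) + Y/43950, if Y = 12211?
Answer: 2266798579/348919050 ≈ 6.4966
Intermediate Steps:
-49371/(-7939) + Y/43950 = -49371/(-7939) + 12211/43950 = -49371*(-1/7939) + 12211*(1/43950) = 49371/7939 + 12211/43950 = 2266798579/348919050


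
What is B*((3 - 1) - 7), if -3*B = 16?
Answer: 80/3 ≈ 26.667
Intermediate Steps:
B = -16/3 (B = -⅓*16 = -16/3 ≈ -5.3333)
B*((3 - 1) - 7) = -16*((3 - 1) - 7)/3 = -16*(2 - 7)/3 = -16/3*(-5) = 80/3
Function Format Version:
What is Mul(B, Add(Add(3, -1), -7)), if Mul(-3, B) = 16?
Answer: Rational(80, 3) ≈ 26.667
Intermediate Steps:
B = Rational(-16, 3) (B = Mul(Rational(-1, 3), 16) = Rational(-16, 3) ≈ -5.3333)
Mul(B, Add(Add(3, -1), -7)) = Mul(Rational(-16, 3), Add(Add(3, -1), -7)) = Mul(Rational(-16, 3), Add(2, -7)) = Mul(Rational(-16, 3), -5) = Rational(80, 3)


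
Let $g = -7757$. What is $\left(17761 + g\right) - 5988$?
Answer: $4016$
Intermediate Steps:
$\left(17761 + g\right) - 5988 = \left(17761 - 7757\right) - 5988 = 10004 - 5988 = 4016$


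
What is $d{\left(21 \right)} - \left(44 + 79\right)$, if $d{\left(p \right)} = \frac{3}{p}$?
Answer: $- \frac{860}{7} \approx -122.86$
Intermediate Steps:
$d{\left(21 \right)} - \left(44 + 79\right) = \frac{3}{21} - \left(44 + 79\right) = 3 \cdot \frac{1}{21} - 123 = \frac{1}{7} - 123 = - \frac{860}{7}$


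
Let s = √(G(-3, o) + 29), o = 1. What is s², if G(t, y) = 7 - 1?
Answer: 35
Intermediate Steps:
G(t, y) = 6
s = √35 (s = √(6 + 29) = √35 ≈ 5.9161)
s² = (√35)² = 35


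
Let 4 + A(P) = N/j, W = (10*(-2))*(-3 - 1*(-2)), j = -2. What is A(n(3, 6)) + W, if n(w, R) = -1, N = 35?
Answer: -3/2 ≈ -1.5000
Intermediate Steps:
W = 20 (W = -20*(-3 + 2) = -20*(-1) = 20)
A(P) = -43/2 (A(P) = -4 + 35/(-2) = -4 + 35*(-½) = -4 - 35/2 = -43/2)
A(n(3, 6)) + W = -43/2 + 20 = -3/2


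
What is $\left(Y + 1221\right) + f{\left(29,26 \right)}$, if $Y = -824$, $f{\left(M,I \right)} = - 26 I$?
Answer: $-279$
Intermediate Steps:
$\left(Y + 1221\right) + f{\left(29,26 \right)} = \left(-824 + 1221\right) - 676 = 397 - 676 = -279$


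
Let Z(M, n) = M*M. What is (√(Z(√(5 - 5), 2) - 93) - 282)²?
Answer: (282 - I*√93)² ≈ 79431.0 - 5439.0*I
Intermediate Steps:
Z(M, n) = M²
(√(Z(√(5 - 5), 2) - 93) - 282)² = (√((√(5 - 5))² - 93) - 282)² = (√((√0)² - 93) - 282)² = (√(0² - 93) - 282)² = (√(0 - 93) - 282)² = (√(-93) - 282)² = (I*√93 - 282)² = (-282 + I*√93)²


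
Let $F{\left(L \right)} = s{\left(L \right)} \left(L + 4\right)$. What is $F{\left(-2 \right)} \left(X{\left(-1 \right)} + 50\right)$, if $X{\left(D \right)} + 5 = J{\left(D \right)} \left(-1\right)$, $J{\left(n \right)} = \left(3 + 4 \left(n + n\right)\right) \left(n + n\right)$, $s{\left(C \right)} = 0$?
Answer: $0$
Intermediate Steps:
$J{\left(n \right)} = 2 n \left(3 + 8 n\right)$ ($J{\left(n \right)} = \left(3 + 4 \cdot 2 n\right) 2 n = \left(3 + 8 n\right) 2 n = 2 n \left(3 + 8 n\right)$)
$F{\left(L \right)} = 0$ ($F{\left(L \right)} = 0 \left(L + 4\right) = 0 \left(4 + L\right) = 0$)
$X{\left(D \right)} = -5 - 2 D \left(3 + 8 D\right)$ ($X{\left(D \right)} = -5 + 2 D \left(3 + 8 D\right) \left(-1\right) = -5 - 2 D \left(3 + 8 D\right)$)
$F{\left(-2 \right)} \left(X{\left(-1 \right)} + 50\right) = 0 \left(\left(-5 - - 2 \left(3 + 8 \left(-1\right)\right)\right) + 50\right) = 0 \left(\left(-5 - - 2 \left(3 - 8\right)\right) + 50\right) = 0 \left(\left(-5 - \left(-2\right) \left(-5\right)\right) + 50\right) = 0 \left(\left(-5 - 10\right) + 50\right) = 0 \left(-15 + 50\right) = 0 \cdot 35 = 0$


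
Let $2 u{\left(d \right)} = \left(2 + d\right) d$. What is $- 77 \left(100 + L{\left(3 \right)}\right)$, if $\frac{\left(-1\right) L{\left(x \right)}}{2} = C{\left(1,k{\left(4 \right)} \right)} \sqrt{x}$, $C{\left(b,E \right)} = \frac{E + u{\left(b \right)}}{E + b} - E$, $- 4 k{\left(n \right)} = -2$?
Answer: $-7700 + \frac{385 \sqrt{3}}{3} \approx -7477.7$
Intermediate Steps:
$k{\left(n \right)} = \frac{1}{2}$ ($k{\left(n \right)} = \left(- \frac{1}{4}\right) \left(-2\right) = \frac{1}{2}$)
$u{\left(d \right)} = \frac{d \left(2 + d\right)}{2}$ ($u{\left(d \right)} = \frac{\left(2 + d\right) d}{2} = \frac{d \left(2 + d\right)}{2}$)
$C{\left(b,E \right)} = - E + \frac{E + \frac{b \left(2 + b\right)}{2}}{E + b}$ ($C{\left(b,E \right)} = \frac{E + \frac{b \left(2 + b\right)}{2}}{E + b} - E = - E + \frac{E + \frac{b \left(2 + b\right)}{2}}{E + b}$)
$L{\left(x \right)} = - \frac{5 \sqrt{x}}{3}$ ($L{\left(x \right)} = - 2 \frac{\frac{1}{2} - \left(\frac{1}{2}\right)^{2} + \frac{1}{2} \cdot 1 \left(2 + 1\right) - \frac{1}{2} \cdot 1}{\frac{1}{2} + 1} \sqrt{x} = - 2 \frac{\frac{1}{2} - \frac{1}{4} + \frac{1}{2} \cdot 1 \cdot 3 - \frac{1}{2}}{\frac{3}{2}} \sqrt{x} = - 2 \frac{2 \left(\frac{1}{2} - \frac{1}{4} + \frac{3}{2} - \frac{1}{2}\right)}{3} \sqrt{x} = - 2 \cdot \frac{2}{3} \cdot \frac{5}{4} \sqrt{x} = - 2 \frac{5 \sqrt{x}}{6} = - \frac{5 \sqrt{x}}{3}$)
$- 77 \left(100 + L{\left(3 \right)}\right) = - 77 \left(100 - \frac{5 \sqrt{3}}{3}\right) = -7700 + \frac{385 \sqrt{3}}{3}$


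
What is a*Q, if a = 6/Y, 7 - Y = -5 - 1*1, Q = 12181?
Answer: 5622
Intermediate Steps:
Y = 13 (Y = 7 - (-5 - 1*1) = 7 - (-5 - 1) = 7 - 1*(-6) = 7 + 6 = 13)
a = 6/13 ≈ 0.46154
a*Q = (6/13)*12181 = 5622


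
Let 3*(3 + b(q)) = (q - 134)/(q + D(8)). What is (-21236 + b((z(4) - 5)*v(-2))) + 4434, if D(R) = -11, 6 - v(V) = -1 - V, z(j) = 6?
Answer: -100787/6 ≈ -16798.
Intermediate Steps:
v(V) = 7 + V (v(V) = 6 - (-1 - V) = 6 + (1 + V) = 7 + V)
b(q) = -3 + (-134 + q)/(3*(-11 + q)) (b(q) = -3 + ((q - 134)/(q - 11))/3 = -3 + ((-134 + q)/(-11 + q))/3 = -3 + (-134 + q)/(3*(-11 + q)))
(-21236 + b((z(4) - 5)*v(-2))) + 4434 = (-21236 + (-35 - 8*(6 - 5)*(7 - 2))/(3*(-11 + (6 - 5)*(7 - 2)))) + 4434 = (-21236 + (-35 - 8*5)/(3*(-11 + 1*5))) + 4434 = (-21236 + (-35 - 8*5)/(3*(-11 + 5))) + 4434 = (-21236 + (1/3)*(-35 - 40)/(-6)) + 4434 = (-21236 + (1/3)*(-1/6)*(-75)) + 4434 = (-21236 + 25/6) + 4434 = -127391/6 + 4434 = -100787/6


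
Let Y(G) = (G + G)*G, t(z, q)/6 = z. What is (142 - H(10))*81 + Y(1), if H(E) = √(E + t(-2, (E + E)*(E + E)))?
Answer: 11504 - 81*I*√2 ≈ 11504.0 - 114.55*I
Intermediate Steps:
t(z, q) = 6*z
H(E) = √(-12 + E) (H(E) = √(E + 6*(-2)) = √(E - 12) = √(-12 + E))
Y(G) = 2*G² (Y(G) = (2*G)*G = 2*G²)
(142 - H(10))*81 + Y(1) = (142 - √(-12 + 10))*81 + 2*1² = (142 - √(-2))*81 + 2*1 = (142 - I*√2)*81 + 2 = (11502 - 81*I*√2) + 2 = 11504 - 81*I*√2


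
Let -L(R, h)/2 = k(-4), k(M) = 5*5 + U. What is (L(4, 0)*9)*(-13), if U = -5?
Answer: 4680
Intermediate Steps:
k(M) = 20 (k(M) = 5*5 - 5 = 25 - 5 = 20)
L(R, h) = -40 (L(R, h) = -2*20 = -40)
(L(4, 0)*9)*(-13) = -40*9*(-13) = -360*(-13) = 4680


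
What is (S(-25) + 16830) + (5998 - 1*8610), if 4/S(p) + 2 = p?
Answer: 383882/27 ≈ 14218.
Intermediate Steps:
S(p) = 4/(-2 + p)
(S(-25) + 16830) + (5998 - 1*8610) = (4/(-2 - 25) + 16830) + (5998 - 1*8610) = (4/(-27) + 16830) + (5998 - 8610) = (4*(-1/27) + 16830) - 2612 = (-4/27 + 16830) - 2612 = 454406/27 - 2612 = 383882/27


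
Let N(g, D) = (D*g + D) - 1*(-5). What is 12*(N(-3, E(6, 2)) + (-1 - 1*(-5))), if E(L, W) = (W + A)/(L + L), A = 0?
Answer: 104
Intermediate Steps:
E(L, W) = W/(2*L) (E(L, W) = (W + 0)/(L + L) = W/((2*L)) = W*(1/(2*L)) = W/(2*L))
N(g, D) = 5 + D + D*g (N(g, D) = (D + D*g) + 5 = 5 + D + D*g)
12*(N(-3, E(6, 2)) + (-1 - 1*(-5))) = 12*((5 + (½)*2/6 + ((½)*2/6)*(-3)) + (-1 - 1*(-5))) = 12*((5 + (½)*2*(⅙) + ((½)*2*(⅙))*(-3)) + (-1 + 5)) = 12*((5 + ⅙ + (⅙)*(-3)) + 4) = 12*((5 + ⅙ - ½) + 4) = 12*(14/3 + 4) = 12*(26/3) = 104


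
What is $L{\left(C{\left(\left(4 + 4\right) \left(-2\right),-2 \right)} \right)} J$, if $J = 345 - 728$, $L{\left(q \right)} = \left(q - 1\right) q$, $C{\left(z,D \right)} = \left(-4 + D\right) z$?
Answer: $-3492960$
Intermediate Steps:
$C{\left(z,D \right)} = z \left(-4 + D\right)$
$L{\left(q \right)} = q \left(-1 + q\right)$ ($L{\left(q \right)} = \left(-1 + q\right) q = q \left(-1 + q\right)$)
$J = -383$ ($J = 345 - 728 = -383$)
$L{\left(C{\left(\left(4 + 4\right) \left(-2\right),-2 \right)} \right)} J = \left(4 + 4\right) \left(-2\right) \left(-4 - 2\right) \left(-1 + \left(4 + 4\right) \left(-2\right) \left(-4 - 2\right)\right) \left(-383\right) = 8 \left(-2\right) \left(-6\right) \left(-1 + 8 \left(-2\right) \left(-6\right)\right) \left(-383\right) = \left(-16\right) \left(-6\right) \left(-1 - -96\right) \left(-383\right) = 96 \left(-1 + 96\right) \left(-383\right) = 96 \cdot 95 \left(-383\right) = 9120 \left(-383\right) = -3492960$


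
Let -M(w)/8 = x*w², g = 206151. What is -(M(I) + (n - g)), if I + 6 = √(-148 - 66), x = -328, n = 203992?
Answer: 469231 + 31488*I*√214 ≈ 4.6923e+5 + 4.6063e+5*I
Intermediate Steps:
I = -6 + I*√214 (I = -6 + √(-148 - 66) = -6 + √(-214) = -6 + I*√214 ≈ -6.0 + 14.629*I)
M(w) = 2624*w² (M(w) = -(-2624)*w² = 2624*w²)
-(M(I) + (n - g)) = -(2624*(-6 + I*√214)² + (203992 - 1*206151)) = -(2624*(-6 + I*√214)² + (203992 - 206151)) = -(2624*(-6 + I*√214)² - 2159) = -(-2159 + 2624*(-6 + I*√214)²) = 2159 - 2624*(-6 + I*√214)²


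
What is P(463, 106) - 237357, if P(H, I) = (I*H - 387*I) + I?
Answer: -229195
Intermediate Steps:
P(H, I) = -386*I + H*I (P(H, I) = (H*I - 387*I) + I = (-387*I + H*I) + I = -386*I + H*I)
P(463, 106) - 237357 = 106*(-386 + 463) - 237357 = 106*77 - 237357 = 8162 - 237357 = -229195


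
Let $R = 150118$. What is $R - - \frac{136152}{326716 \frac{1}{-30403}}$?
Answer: $\frac{184043128}{1339} \approx 1.3745 \cdot 10^{5}$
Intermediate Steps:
$R - - \frac{136152}{326716 \frac{1}{-30403}} = 150118 - - \frac{136152}{326716 \frac{1}{-30403}} = 150118 - - \frac{136152}{326716 \left(- \frac{1}{30403}\right)} = 150118 - - \frac{136152}{- \frac{326716}{30403}} = 150118 - \left(-136152\right) \left(- \frac{30403}{326716}\right) = 150118 - \frac{16964874}{1339} = \frac{184043128}{1339}$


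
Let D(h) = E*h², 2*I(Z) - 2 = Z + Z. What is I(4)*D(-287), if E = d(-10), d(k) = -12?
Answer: -4942140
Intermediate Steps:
E = -12
I(Z) = 1 + Z (I(Z) = 1 + (Z + Z)/2 = 1 + (2*Z)/2 = 1 + Z)
D(h) = -12*h²
I(4)*D(-287) = (1 + 4)*(-12*(-287)²) = 5*(-12*82369) = 5*(-988428) = -4942140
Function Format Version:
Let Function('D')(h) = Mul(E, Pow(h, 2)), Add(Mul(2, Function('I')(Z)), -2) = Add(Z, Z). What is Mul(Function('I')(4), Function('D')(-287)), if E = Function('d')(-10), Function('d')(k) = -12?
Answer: -4942140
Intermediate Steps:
E = -12
Function('I')(Z) = Add(1, Z) (Function('I')(Z) = Add(1, Mul(Rational(1, 2), Add(Z, Z))) = Add(1, Mul(Rational(1, 2), Mul(2, Z))) = Add(1, Z))
Function('D')(h) = Mul(-12, Pow(h, 2))
Mul(Function('I')(4), Function('D')(-287)) = Mul(Add(1, 4), Mul(-12, Pow(-287, 2))) = Mul(5, Mul(-12, 82369)) = Mul(5, -988428) = -4942140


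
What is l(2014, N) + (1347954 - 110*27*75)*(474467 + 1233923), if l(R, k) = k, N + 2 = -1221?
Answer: 1922287260337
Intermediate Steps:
N = -1223 (N = -2 - 1221 = -1223)
l(2014, N) + (1347954 - 110*27*75)*(474467 + 1233923) = -1223 + (1347954 - 110*27*75)*(474467 + 1233923) = -1223 + (1347954 - 2970*75)*1708390 = -1223 + (1347954 - 222750)*1708390 = -1223 + 1125204*1708390 = -1223 + 1922287261560 = 1922287260337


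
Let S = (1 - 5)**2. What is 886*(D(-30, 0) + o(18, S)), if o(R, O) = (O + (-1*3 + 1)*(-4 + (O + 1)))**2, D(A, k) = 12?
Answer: 99232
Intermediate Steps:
S = 16 (S = (-4)**2 = 16)
o(R, O) = (6 - O)**2 (o(R, O) = (O + (-3 + 1)*(-4 + (1 + O)))**2 = (O - 2*(-3 + O))**2 = (O + (6 - 2*O))**2 = (6 - O)**2)
886*(D(-30, 0) + o(18, S)) = 886*(12 + (-6 + 16)**2) = 886*(12 + 10**2) = 886*(12 + 100) = 886*112 = 99232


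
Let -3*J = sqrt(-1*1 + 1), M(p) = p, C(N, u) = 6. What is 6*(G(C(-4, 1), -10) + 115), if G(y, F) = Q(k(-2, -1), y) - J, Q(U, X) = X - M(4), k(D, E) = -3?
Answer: 702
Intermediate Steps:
Q(U, X) = -4 + X (Q(U, X) = X - 1*4 = X - 4 = -4 + X)
J = 0 (J = -sqrt(-1*1 + 1)/3 = -sqrt(-1 + 1)/3 = -sqrt(0)/3 = -1/3*0 = 0)
G(y, F) = -4 + y (G(y, F) = (-4 + y) - 1*0 = (-4 + y) + 0 = -4 + y)
6*(G(C(-4, 1), -10) + 115) = 6*((-4 + 6) + 115) = 6*(2 + 115) = 6*117 = 702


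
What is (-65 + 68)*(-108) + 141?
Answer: -183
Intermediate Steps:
(-65 + 68)*(-108) + 141 = 3*(-108) + 141 = -324 + 141 = -183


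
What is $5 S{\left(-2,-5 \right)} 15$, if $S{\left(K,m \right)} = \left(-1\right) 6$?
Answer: $-450$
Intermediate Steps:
$S{\left(K,m \right)} = -6$
$5 S{\left(-2,-5 \right)} 15 = 5 \left(-6\right) 15 = \left(-30\right) 15 = -450$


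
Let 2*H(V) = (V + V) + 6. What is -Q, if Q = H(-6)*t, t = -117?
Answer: -351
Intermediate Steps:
H(V) = 3 + V (H(V) = ((V + V) + 6)/2 = (2*V + 6)/2 = (6 + 2*V)/2 = 3 + V)
Q = 351 (Q = (3 - 6)*(-117) = -3*(-117) = 351)
-Q = -1*351 = -351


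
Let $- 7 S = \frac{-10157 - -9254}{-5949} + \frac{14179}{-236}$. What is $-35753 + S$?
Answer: $- \frac{117095778827}{3275916} \approx -35744.0$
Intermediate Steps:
$S = \frac{28045921}{3275916}$ ($S = - \frac{\frac{-10157 - -9254}{-5949} + \frac{14179}{-236}}{7} = - \frac{\left(-10157 + 9254\right) \left(- \frac{1}{5949}\right) + 14179 \left(- \frac{1}{236}\right)}{7} = - \frac{\left(-903\right) \left(- \frac{1}{5949}\right) - \frac{14179}{236}}{7} = - \frac{\frac{301}{1983} - \frac{14179}{236}}{7} = \left(- \frac{1}{7}\right) \left(- \frac{28045921}{467988}\right) = \frac{28045921}{3275916} \approx 8.5612$)
$-35753 + S = -35753 + \frac{28045921}{3275916} = - \frac{117095778827}{3275916}$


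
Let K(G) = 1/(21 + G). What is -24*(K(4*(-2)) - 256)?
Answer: 79848/13 ≈ 6142.2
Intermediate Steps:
-24*(K(4*(-2)) - 256) = -24*(1/(21 + 4*(-2)) - 256) = -24*(1/(21 - 8) - 256) = -24*(1/13 - 256) = -24*(-3327/13) = 79848/13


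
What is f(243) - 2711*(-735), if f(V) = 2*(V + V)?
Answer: 1993557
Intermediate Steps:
f(V) = 4*V (f(V) = 2*(2*V) = 4*V)
f(243) - 2711*(-735) = 4*243 - 2711*(-735) = 972 + 1992585 = 1993557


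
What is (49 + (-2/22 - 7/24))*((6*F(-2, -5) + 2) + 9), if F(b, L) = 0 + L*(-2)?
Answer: 911285/264 ≈ 3451.8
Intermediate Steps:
F(b, L) = -2*L (F(b, L) = 0 - 2*L = -2*L)
(49 + (-2/22 - 7/24))*((6*F(-2, -5) + 2) + 9) = (49 + (-2/22 - 7/24))*((6*(-2*(-5)) + 2) + 9) = (49 + (-2*1/22 - 7*1/24))*((6*10 + 2) + 9) = (49 + (-1/11 - 7/24))*((60 + 2) + 9) = (49 - 101/264)*(62 + 9) = (12835/264)*71 = 911285/264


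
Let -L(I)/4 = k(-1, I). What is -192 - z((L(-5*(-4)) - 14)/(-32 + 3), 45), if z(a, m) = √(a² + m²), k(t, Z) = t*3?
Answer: -192 - 97*√181/29 ≈ -237.00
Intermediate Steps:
k(t, Z) = 3*t
L(I) = 12 (L(I) = -12*(-1) = -4*(-3) = 12)
-192 - z((L(-5*(-4)) - 14)/(-32 + 3), 45) = -192 - √(((12 - 14)/(-32 + 3))² + 45²) = -192 - √((-2/(-29))² + 2025) = -192 - √((-2*(-1/29))² + 2025) = -192 - √((2/29)² + 2025) = -192 - √(4/841 + 2025) = -192 - √(1703029/841) = -192 - 97*√181/29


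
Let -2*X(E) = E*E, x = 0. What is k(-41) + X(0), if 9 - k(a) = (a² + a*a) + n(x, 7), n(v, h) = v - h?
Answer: -3346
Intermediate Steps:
X(E) = -E²/2 (X(E) = -E*E/2 = -E²/2)
k(a) = 16 - 2*a² (k(a) = 9 - ((a² + a*a) + (0 - 1*7)) = 9 - ((a² + a²) + (0 - 7)) = 9 - (2*a² - 7) = 9 - (-7 + 2*a²) = 9 + (7 - 2*a²) = 16 - 2*a²)
k(-41) + X(0) = (16 - 2*(-41)²) - ½*0² = (16 - 2*1681) - ½*0 = (16 - 3362) + 0 = -3346 + 0 = -3346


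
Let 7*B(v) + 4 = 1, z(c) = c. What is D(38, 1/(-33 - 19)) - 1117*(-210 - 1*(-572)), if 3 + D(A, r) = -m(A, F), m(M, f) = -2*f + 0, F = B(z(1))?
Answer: -2830505/7 ≈ -4.0436e+5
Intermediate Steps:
B(v) = -3/7 (B(v) = -4/7 + (⅐)*1 = -4/7 + ⅐ = -3/7)
F = -3/7 ≈ -0.42857
m(M, f) = -2*f
D(A, r) = -27/7 (D(A, r) = -3 - (-2)*(-3)/7 = -3 - 1*6/7 = -3 - 6/7 = -27/7)
D(38, 1/(-33 - 19)) - 1117*(-210 - 1*(-572)) = -27/7 - 1117*(-210 - 1*(-572)) = -27/7 - 1117*(-210 + 572) = -27/7 - 1117*362 = -27/7 - 404354 = -2830505/7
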